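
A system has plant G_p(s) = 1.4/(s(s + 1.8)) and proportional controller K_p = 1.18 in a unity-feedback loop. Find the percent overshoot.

4.59%

From 1 + K_pG_p(s) = 0: s² + 1.8s + 1.652 = 0 ⇒ ω_n = 1.285, ζ = 0.7002.
%OS = 100·exp(−πζ/√(1−ζ²)) = 100·exp(−π·0.7002/√0.5097) = 4.59%.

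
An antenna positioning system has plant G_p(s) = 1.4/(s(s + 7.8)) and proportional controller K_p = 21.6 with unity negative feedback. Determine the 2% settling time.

The closed-loop denominator s² + 7.8s + 30.24 gives ω_n = √30.24 = 5.499 and ζ = 7.8/(2ω_n) = 0.7092.
2% settling time T_s ≈ 4/(ζω_n) = 4/3.9 = 1.03 s.

T_s ≈ 1.03 s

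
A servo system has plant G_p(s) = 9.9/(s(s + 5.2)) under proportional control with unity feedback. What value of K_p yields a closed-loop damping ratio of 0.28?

K_p = 8.71

Closed-loop characteristic equation: s² + 5.2s + K_p·9.9 = 0.
So ω_n = √(9.9K_p) and 2ζω_n = 5.2, giving ζ = 5.2/(2√(9.9K_p)).
Setting ζ = 0.28: √(9.9K_p) = 5.2/(2·0.28) = 9.286, so K_p = 86.22/9.9 = 8.71.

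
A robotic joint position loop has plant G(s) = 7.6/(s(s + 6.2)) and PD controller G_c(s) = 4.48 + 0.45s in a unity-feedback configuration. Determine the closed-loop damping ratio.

ζ = 0.824

Forward path: (4.48 + 0.45s)·7.6/(s(s+6.2)). The closed-loop characteristic equation is s² + (6.2 + 7.6·0.45)s + 7.6·4.48 = 0.
That is s² + 9.62s + 34.05 = 0, so ω_n = 5.835 rad/s and ζ = 9.62/(2·5.835) = 0.8243.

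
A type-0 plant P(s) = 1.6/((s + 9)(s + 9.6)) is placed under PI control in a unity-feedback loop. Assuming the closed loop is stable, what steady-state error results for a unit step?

0

The PI controller's integrator makes the forward path type 1, so e_ss to a step is zero.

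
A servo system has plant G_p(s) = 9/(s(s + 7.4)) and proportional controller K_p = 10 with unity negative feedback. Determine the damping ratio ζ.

With unity feedback the closed-loop characteristic equation is s² + 7.4s + 10·9 = s² + 7.4s + 90 = 0.
So ω_n² = 90 ⇒ ω_n = 9.487 rad/s, and ζ = 7.4/(2ω_n) = 0.39.

ζ = 0.39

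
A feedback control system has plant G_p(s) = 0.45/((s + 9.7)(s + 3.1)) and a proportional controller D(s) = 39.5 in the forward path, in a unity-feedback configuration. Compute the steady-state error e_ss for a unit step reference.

0.628

The loop is type 0. Static position error constant K_pos = D(0)·G_p(0) = 39.5·0.01497 = 0.5911.
Steady-state error to a unit step: e_ss = 1/(1+K_pos) = 1/1.591 = 0.628.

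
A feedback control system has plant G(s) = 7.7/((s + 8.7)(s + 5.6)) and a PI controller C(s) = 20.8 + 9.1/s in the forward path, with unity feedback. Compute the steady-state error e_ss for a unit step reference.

The open loop C(s)G(s) has a pole at the origin (type 1), so the static position error constant is infinite and e_ss = 1/(1+∞) = 0.

0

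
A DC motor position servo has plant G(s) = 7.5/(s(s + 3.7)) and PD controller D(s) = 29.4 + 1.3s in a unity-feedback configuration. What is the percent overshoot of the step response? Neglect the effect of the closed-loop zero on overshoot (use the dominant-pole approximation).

Forward path: (29.4 + 1.3s)·7.5/(s(s+3.7)). The closed-loop characteristic equation is s² + (3.7 + 7.5·1.3)s + 7.5·29.4 = 0.
That is s² + 13.45s + 220.5 = 0, so ω_n = 14.85 rad/s and ζ = 13.45/(2·14.85) = 0.4529.
%OS = 100·exp(−πζ/√(1−ζ²)) = 20.3%.

20.3%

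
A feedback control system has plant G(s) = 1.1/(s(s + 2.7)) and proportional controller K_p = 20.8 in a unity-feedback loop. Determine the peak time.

T_p = 0.685 s

Closed-loop characteristic equation: s² + 2.7s + 22.88 = 0, so ω_n = 4.783 rad/s and ζ = 2.7/(2·4.783) = 0.2822.
Damped frequency ω_d = ω_n√(1−ζ²) = 4.589 rad/s, so peak time T_p = π/ω_d = 0.685 s.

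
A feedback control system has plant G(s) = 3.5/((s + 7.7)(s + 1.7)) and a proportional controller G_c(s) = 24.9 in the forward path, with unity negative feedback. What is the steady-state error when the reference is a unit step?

0.131

The loop is type 0. Static position error constant K_pos = G_c(0)·G(0) = 24.9·0.2674 = 6.658.
Steady-state error to a unit step: e_ss = 1/(1+K_pos) = 1/7.658 = 0.131.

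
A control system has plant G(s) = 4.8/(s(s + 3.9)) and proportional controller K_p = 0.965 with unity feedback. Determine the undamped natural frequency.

1 + K_p·G(s) = 0 gives s² + 3.9s + 4.632 = 0.
So ω_n² = 4.632 ⇒ ω_n = 2.152 rad/s, and ζ = 3.9/(2ω_n) = 0.906.

ω_n = 2.15 rad/s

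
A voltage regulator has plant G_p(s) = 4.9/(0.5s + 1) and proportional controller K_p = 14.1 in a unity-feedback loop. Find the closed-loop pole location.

s = -140.2

Closed loop: T(s) = K_p·G_p/(1+K_p·G_p) = 69.09/(0.5s + 1 + 69.09), with pole at s = −(1 + 69.09)/0.5 = −140.2.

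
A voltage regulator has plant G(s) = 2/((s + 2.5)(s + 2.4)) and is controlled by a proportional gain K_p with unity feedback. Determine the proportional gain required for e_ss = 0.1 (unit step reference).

Steady-state error for a unit step on this type-0 loop is 1/(1 + K_p·G(0)).
G(0) = 0.3333. Require 1/(1 + K_p·0.3333) = 0.1, so 1 + 0.3333·K_p = 10.
K_p = (10 − 1)/0.3333 = 27.

K_p = 27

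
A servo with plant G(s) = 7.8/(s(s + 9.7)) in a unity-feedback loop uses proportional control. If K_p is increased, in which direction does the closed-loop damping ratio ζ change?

ζ = 9.7/(2√(7.8K_p)); increasing K_p raises the denominator, so ζ falls.

decrease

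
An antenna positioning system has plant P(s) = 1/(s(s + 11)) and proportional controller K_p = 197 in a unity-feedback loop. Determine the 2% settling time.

T_s ≈ 0.727 s

Closed-loop characteristic equation: s² + 11s + 197 = 0, so ω_n = 14.04 rad/s and ζ = 11/(2·14.04) = 0.3919.
2% settling time T_s ≈ 4/(ζω_n) = 4/5.5 = 0.727 s.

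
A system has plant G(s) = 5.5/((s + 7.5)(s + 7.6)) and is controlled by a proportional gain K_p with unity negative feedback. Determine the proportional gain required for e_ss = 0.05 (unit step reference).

K_p = 197

Steady-state error for a unit step on this type-0 loop is 1/(1 + K_p·G(0)).
G(0) = 0.09649. Require 1/(1 + K_p·0.09649) = 0.05, so 1 + 0.09649·K_p = 20.
K_p = (20 − 1)/0.09649 = 197.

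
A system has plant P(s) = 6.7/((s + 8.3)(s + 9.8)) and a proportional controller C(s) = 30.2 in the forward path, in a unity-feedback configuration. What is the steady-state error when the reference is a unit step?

The loop is type 0. Static position error constant K_pos = C(0)·P(0) = 30.2·0.08237 = 2.488.
Steady-state error to a unit step: e_ss = 1/(1+K_pos) = 1/3.488 = 0.287.

0.287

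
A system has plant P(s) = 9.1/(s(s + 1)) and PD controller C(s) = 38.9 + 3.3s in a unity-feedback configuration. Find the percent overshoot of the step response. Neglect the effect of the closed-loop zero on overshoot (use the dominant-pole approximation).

1.03%

Forward path: (38.9 + 3.3s)·9.1/(s(s+1)). The closed-loop characteristic equation is s² + (1 + 9.1·3.3)s + 9.1·38.9 = 0.
That is s² + 31.03s + 354 = 0, so ω_n = 18.81 rad/s and ζ = 31.03/(2·18.81) = 0.8246.
%OS = 100·exp(−πζ/√(1−ζ²)) = 1.03%.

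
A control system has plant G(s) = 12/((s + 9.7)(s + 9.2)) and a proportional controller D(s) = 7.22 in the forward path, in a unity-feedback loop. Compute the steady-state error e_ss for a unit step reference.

The loop is type 0. Static position error constant K_pos = D(0)·G(0) = 7.22·0.1345 = 0.9709.
Steady-state error to a unit step: e_ss = 1/(1+K_pos) = 1/1.971 = 0.507.

0.507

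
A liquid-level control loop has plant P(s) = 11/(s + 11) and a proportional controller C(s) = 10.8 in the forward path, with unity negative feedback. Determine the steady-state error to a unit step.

0.0847

The loop is type 0. Static position error constant K_pos = C(0)·P(0) = 10.8·1 = 10.8.
Steady-state error to a unit step: e_ss = 1/(1+K_pos) = 1/11.8 = 0.0847.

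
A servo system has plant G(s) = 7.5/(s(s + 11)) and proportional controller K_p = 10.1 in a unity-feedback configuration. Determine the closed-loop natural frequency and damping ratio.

ω_n = 8.7 rad/s, ζ = 0.632

1 + K_p·G(s) = 0 gives s² + 11s + 75.75 = 0.
So ω_n² = 75.75 ⇒ ω_n = 8.703 rad/s, and ζ = 11/(2ω_n) = 0.632.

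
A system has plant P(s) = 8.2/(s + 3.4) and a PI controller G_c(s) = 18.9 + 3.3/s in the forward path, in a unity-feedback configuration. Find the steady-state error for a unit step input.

The open loop G_c(s)P(s) has a pole at the origin (type 1), so the static position error constant is infinite and e_ss = 1/(1+∞) = 0.

0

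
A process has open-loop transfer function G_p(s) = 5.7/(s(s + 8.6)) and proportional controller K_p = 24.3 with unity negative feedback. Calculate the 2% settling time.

From 1 + K_pG_p(s) = 0: s² + 8.6s + 138.5 = 0 ⇒ ω_n = 11.77, ζ = 0.3654.
2% settling time T_s ≈ 4/(ζω_n) = 4/4.3 = 0.93 s.

T_s ≈ 0.93 s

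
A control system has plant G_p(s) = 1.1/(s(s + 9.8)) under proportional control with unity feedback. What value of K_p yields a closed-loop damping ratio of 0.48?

Closed-loop characteristic equation: s² + 9.8s + K_p·1.1 = 0.
So ω_n = √(1.1K_p) and 2ζω_n = 9.8, giving ζ = 9.8/(2√(1.1K_p)).
Setting ζ = 0.48: √(1.1K_p) = 9.8/(2·0.48) = 10.21, so K_p = 104.2/1.1 = 94.7.

K_p = 94.7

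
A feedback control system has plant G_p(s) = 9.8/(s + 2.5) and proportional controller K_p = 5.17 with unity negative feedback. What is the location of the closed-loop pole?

Closed-loop transfer function: T(s) = K_p·G_p(s)/(1 + K_p·G_p(s)) = 50.67/(s + 2.5 + 50.67) = 50.67/(s + 53.17).
The closed-loop pole is at s = −53.17.

s = -53.17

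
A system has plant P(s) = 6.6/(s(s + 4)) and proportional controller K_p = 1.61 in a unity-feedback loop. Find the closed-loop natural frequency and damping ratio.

ω_n = 3.26 rad/s, ζ = 0.614

With unity feedback the closed-loop characteristic equation is s² + 4s + 1.61·6.6 = s² + 4s + 10.63 = 0.
Matching s² + 2ζω_n s + ω_n²: ω_n = √10.63 = 3.26 rad/s and 2ζω_n = 4, so ζ = 4/(2·3.26) = 0.614.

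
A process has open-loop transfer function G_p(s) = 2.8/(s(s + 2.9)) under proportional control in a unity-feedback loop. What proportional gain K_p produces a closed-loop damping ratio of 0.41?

Closed-loop characteristic equation: s² + 2.9s + K_p·2.8 = 0.
So ω_n = √(2.8K_p) and 2ζω_n = 2.9, giving ζ = 2.9/(2√(2.8K_p)).
Setting ζ = 0.41: √(2.8K_p) = 2.9/(2·0.41) = 3.537, so K_p = 12.51/2.8 = 4.47.

K_p = 4.47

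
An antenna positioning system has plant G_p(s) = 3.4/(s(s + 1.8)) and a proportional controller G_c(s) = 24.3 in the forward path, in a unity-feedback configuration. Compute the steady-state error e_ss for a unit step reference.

0

The open loop G_c(s)G_p(s) has a pole at the origin (type 1), so the static position error constant is infinite and e_ss = 1/(1+∞) = 0.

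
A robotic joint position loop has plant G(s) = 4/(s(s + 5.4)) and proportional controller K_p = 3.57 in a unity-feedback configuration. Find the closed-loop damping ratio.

ζ = 0.714

With unity feedback the closed-loop characteristic equation is s² + 5.4s + 3.57·4 = s² + 5.4s + 14.28 = 0.
Matching s² + 2ζω_n s + ω_n²: ω_n = √14.28 = 3.779 rad/s and 2ζω_n = 5.4, so ζ = 5.4/(2·3.779) = 0.714.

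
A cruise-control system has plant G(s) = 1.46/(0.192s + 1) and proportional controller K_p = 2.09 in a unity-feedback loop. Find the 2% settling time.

T_s ≈ 0.19 s

Closed loop: T(s) = K_p·G/(1+K_p·G) = 3.051/(0.192s + 1 + 3.051), with pole at s = −(1 + 3.051)/0.192 = −21.1.
τ = 1/21.1 = 0.04739 s, so 2% settling time ≈ 4τ = 0.19 s.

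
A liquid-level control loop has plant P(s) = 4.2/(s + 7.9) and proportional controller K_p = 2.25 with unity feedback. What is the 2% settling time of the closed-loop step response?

Closed-loop transfer function: T(s) = K_p·P(s)/(1 + K_p·P(s)) = 9.45/(s + 7.9 + 9.45) = 9.45/(s + 17.35).
Time constant τ = 1/17.35 = 0.05764 s, so the 2% settling time is about 4τ = 0.231 s.

T_s ≈ 0.231 s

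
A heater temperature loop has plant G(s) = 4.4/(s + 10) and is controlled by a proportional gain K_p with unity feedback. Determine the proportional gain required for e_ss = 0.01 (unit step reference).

The loop is type 0, so e_ss(step) = 1/(1 + K_pos) with K_pos = K_p·G(0).
G(0) = 0.44. Require 1/(1 + K_p·0.44) = 0.01, so 1 + 0.44·K_p = 100.
K_p = (100 − 1)/0.44 = 225.

K_p = 225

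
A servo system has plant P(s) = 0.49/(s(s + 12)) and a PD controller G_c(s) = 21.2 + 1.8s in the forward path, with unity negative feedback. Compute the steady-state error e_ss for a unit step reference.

The open loop G_c(s)P(s) has a pole at the origin (type 1), so the static position error constant is infinite and e_ss = 1/(1+∞) = 0.

0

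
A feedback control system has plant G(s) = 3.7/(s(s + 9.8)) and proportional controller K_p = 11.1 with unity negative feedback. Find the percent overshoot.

2.41%

Closed-loop characteristic equation: s² + 9.8s + 41.07 = 0, so ω_n = 6.409 rad/s and ζ = 9.8/(2·6.409) = 0.7646.
%OS = 100·exp(−πζ/√(1−ζ²)) = 100·exp(−π·0.7646/√0.4154) = 2.41%.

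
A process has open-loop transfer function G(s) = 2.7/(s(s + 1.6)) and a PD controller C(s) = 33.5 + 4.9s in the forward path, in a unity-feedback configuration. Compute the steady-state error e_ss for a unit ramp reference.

The loop has one pole at the origin (type 1). Velocity error constant K_v = lim_{s→0} s·C(s)G(s) = 33.5·2.7/1.6 = 56.53.
Steady-state error to a unit ramp: e_ss = 1/K_v = 0.0177.

0.0177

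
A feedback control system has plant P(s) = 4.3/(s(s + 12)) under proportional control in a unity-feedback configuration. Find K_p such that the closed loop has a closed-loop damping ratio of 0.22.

Closed-loop characteristic equation: s² + 12s + K_p·4.3 = 0.
So ω_n = √(4.3K_p) and 2ζω_n = 12, giving ζ = 12/(2√(4.3K_p)).
Setting ζ = 0.22: √(4.3K_p) = 12/(2·0.22) = 27.27, so K_p = 743.8/4.3 = 173.

K_p = 173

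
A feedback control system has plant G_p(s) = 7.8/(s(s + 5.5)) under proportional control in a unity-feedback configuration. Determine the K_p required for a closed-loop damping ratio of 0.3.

K_p = 10.8

Closed-loop characteristic equation: s² + 5.5s + K_p·7.8 = 0.
So ω_n = √(7.8K_p) and 2ζω_n = 5.5, giving ζ = 5.5/(2√(7.8K_p)).
Setting ζ = 0.3: √(7.8K_p) = 5.5/(2·0.3) = 9.167, so K_p = 84.03/7.8 = 10.8.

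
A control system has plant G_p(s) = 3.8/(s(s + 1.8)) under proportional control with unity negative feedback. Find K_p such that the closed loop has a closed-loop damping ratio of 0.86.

Closed-loop characteristic equation: s² + 1.8s + K_p·3.8 = 0.
So ω_n = √(3.8K_p) and 2ζω_n = 1.8, giving ζ = 1.8/(2√(3.8K_p)).
Setting ζ = 0.86: √(3.8K_p) = 1.8/(2·0.86) = 1.047, so K_p = 1.095/3.8 = 0.288.

K_p = 0.288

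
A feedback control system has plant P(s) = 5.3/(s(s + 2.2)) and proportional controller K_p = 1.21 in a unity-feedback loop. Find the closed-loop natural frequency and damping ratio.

ω_n = 2.53 rad/s, ζ = 0.434

With unity feedback the closed-loop characteristic equation is s² + 2.2s + 1.21·5.3 = s² + 2.2s + 6.413 = 0.
So ω_n² = 6.413 ⇒ ω_n = 2.532 rad/s, and ζ = 2.2/(2ω_n) = 0.434.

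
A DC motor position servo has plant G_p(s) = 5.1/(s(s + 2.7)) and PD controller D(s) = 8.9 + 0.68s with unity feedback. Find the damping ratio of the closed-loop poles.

Forward path: (8.9 + 0.68s)·5.1/(s(s+2.7)). The closed-loop characteristic equation is s² + (2.7 + 5.1·0.68)s + 5.1·8.9 = 0.
That is s² + 6.168s + 45.39 = 0, so ω_n = 6.737 rad/s and ζ = 6.168/(2·6.737) = 0.4578.

ζ = 0.458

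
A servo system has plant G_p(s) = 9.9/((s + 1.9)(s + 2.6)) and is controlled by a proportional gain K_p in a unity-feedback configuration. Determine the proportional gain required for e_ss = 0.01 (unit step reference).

K_p = 49.4

The loop is type 0, so e_ss(step) = 1/(1 + K_pos) with K_pos = K_p·G_p(0).
G_p(0) = 2.004. Require 1/(1 + K_p·2.004) = 0.01, so 1 + 2.004·K_p = 100.
K_p = (100 − 1)/2.004 = 49.4.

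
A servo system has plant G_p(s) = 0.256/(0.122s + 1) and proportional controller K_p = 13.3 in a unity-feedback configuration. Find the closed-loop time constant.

Closed loop: T(s) = K_p·G_p/(1+K_p·G_p) = 3.405/(0.122s + 1 + 3.405), with pole at s = −(1 + 3.405)/0.122 = −36.1.
Closed-loop time constant τ = 1/36.1 = 0.0277 s.

τ = 0.0277 s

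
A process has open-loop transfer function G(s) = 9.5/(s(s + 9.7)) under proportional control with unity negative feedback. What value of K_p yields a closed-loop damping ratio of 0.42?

K_p = 14

Closed-loop characteristic equation: s² + 9.7s + K_p·9.5 = 0.
So ω_n = √(9.5K_p) and 2ζω_n = 9.7, giving ζ = 9.7/(2√(9.5K_p)).
Setting ζ = 0.42: √(9.5K_p) = 9.7/(2·0.42) = 11.55, so K_p = 133.3/9.5 = 14.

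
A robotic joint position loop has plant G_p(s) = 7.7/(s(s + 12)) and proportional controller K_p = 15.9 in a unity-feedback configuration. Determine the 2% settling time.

T_s ≈ 0.667 s

The closed-loop denominator s² + 12s + 122.4 gives ω_n = √122.4 = 11.06 and ζ = 12/(2ω_n) = 0.5423.
2% settling time T_s ≈ 4/(ζω_n) = 4/6 = 0.667 s.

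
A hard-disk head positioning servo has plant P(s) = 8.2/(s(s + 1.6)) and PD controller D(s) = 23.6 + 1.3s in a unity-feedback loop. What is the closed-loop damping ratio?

ζ = 0.441

Forward path: (23.6 + 1.3s)·8.2/(s(s+1.6)). The closed-loop characteristic equation is s² + (1.6 + 8.2·1.3)s + 8.2·23.6 = 0.
That is s² + 12.26s + 193.5 = 0, so ω_n = 13.91 rad/s and ζ = 12.26/(2·13.91) = 0.4407.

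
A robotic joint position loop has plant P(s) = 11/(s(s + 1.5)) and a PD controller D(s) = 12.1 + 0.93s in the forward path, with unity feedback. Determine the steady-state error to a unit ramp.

0.0113

The loop has one pole at the origin (type 1). Velocity error constant K_v = lim_{s→0} s·D(s)P(s) = 12.1·11/1.5 = 88.73.
Steady-state error to a unit ramp: e_ss = 1/K_v = 0.0113.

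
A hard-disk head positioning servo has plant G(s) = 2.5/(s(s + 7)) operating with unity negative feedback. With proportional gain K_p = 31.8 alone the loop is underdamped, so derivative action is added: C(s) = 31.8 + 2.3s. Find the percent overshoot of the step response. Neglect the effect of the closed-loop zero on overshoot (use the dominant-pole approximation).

4.02%

Forward path: (31.8 + 2.3s)·2.5/(s(s+7)). The closed-loop characteristic equation is s² + (7 + 2.5·2.3)s + 2.5·31.8 = 0.
That is s² + 12.75s + 79.5 = 0, so ω_n = 8.916 rad/s and ζ = 12.75/(2·8.916) = 0.715.
%OS = 100·exp(−πζ/√(1−ζ²)) = 4.02%.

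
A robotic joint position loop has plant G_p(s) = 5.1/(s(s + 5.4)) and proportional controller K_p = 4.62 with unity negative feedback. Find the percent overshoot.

12.2%

The closed-loop denominator s² + 5.4s + 23.56 gives ω_n = √23.56 = 4.854 and ζ = 5.4/(2ω_n) = 0.5562.
%OS = 100·exp(−πζ/√(1−ζ²)) = 100·exp(−π·0.5562/√0.6906) = 12.2%.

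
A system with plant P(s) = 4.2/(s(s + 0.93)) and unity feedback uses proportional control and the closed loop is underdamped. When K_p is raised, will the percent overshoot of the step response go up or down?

increase

Characteristic equation s² + 0.93s + K_p·4.2 = 0: raising K_p raises ω_n while 2ζω_n = 0.93 is fixed, so ζ falls and overshoot grows.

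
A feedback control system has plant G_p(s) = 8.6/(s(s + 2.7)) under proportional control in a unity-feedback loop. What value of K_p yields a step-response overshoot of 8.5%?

From %OS = 100·exp(−πζ/√(1−ζ²)) = 8.5%, ζ = −ln(0.085)/√(π²+ln²(0.085)) = 0.6173.
Characteristic equation s² + 2.7s + 8.6K_p = 0 gives ζ = 2.7/(2√(8.6K_p)).
Setting ζ = 0.6173: √(8.6K_p) = 2.7/(2·0.6173) = 2.187, so K_p = 4.783/8.6 = 0.556.

K_p = 0.556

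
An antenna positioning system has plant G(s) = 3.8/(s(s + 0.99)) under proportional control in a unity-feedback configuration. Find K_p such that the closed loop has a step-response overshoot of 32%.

From %OS = 100·exp(−πζ/√(1−ζ²)) = 32%, ζ = −ln(0.32)/√(π²+ln²(0.32)) = 0.341.
Characteristic equation s² + 0.99s + 3.8K_p = 0 gives ζ = 0.99/(2√(3.8K_p)).
Setting ζ = 0.341: √(3.8K_p) = 0.99/(2·0.341) = 1.452, so K_p = 2.108/3.8 = 0.555.

K_p = 0.555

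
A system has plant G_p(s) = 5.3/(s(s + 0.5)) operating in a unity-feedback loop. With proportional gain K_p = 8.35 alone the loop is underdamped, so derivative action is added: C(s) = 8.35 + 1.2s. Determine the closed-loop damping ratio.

ζ = 0.516

Forward path: (8.35 + 1.2s)·5.3/(s(s+0.5)). The closed-loop characteristic equation is s² + (0.5 + 5.3·1.2)s + 5.3·8.35 = 0.
That is s² + 6.86s + 44.25 = 0, so ω_n = 6.652 rad/s and ζ = 6.86/(2·6.652) = 0.5156.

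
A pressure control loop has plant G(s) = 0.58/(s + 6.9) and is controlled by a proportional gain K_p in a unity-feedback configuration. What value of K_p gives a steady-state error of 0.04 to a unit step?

K_p = 286

For a type-0 loop with proportional control, e_ss = 1/(1 + K_p·G(0)).
G(0) = 0.08406. Require 1/(1 + K_p·0.08406) = 0.04, so 1 + 0.08406·K_p = 25.
K_p = (25 − 1)/0.08406 = 286.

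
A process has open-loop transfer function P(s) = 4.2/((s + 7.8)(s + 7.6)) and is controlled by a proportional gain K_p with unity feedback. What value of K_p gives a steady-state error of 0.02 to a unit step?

For a type-0 loop with proportional control, e_ss = 1/(1 + K_p·P(0)).
P(0) = 0.07085. Require 1/(1 + K_p·0.07085) = 0.02, so 1 + 0.07085·K_p = 50.
K_p = (50 − 1)/0.07085 = 692.

K_p = 692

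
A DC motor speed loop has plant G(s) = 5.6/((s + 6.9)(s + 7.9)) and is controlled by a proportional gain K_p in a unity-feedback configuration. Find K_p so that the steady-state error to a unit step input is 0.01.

For a type-0 loop with proportional control, e_ss = 1/(1 + K_p·G(0)).
G(0) = 0.1027. Require 1/(1 + K_p·0.1027) = 0.01, so 1 + 0.1027·K_p = 100.
K_p = (100 − 1)/0.1027 = 964.

K_p = 964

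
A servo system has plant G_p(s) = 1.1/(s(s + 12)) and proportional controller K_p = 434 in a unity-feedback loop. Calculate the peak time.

The closed-loop denominator s² + 12s + 477.4 gives ω_n = √477.4 = 21.85 and ζ = 12/(2ω_n) = 0.2746.
Damped frequency ω_d = ω_n√(1−ζ²) = 21.01 rad/s, so peak time T_p = π/ω_d = 0.15 s.

T_p = 0.15 s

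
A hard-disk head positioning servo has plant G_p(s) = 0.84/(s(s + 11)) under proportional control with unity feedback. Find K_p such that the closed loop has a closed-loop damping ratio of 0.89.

Closed-loop characteristic equation: s² + 11s + K_p·0.84 = 0.
So ω_n = √(0.84K_p) and 2ζω_n = 11, giving ζ = 11/(2√(0.84K_p)).
Setting ζ = 0.89: √(0.84K_p) = 11/(2·0.89) = 6.18, so K_p = 38.19/0.84 = 45.5.

K_p = 45.5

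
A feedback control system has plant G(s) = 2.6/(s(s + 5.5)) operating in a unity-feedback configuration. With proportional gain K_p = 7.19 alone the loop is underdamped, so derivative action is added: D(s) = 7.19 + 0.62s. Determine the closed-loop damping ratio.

Forward path: (7.19 + 0.62s)·2.6/(s(s+5.5)). The closed-loop characteristic equation is s² + (5.5 + 2.6·0.62)s + 2.6·7.19 = 0.
That is s² + 7.112s + 18.69 = 0, so ω_n = 4.324 rad/s and ζ = 7.112/(2·4.324) = 0.8225.

ζ = 0.822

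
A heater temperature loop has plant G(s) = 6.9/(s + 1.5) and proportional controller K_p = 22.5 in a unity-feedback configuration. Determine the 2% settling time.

Closed-loop transfer function: T(s) = K_p·G(s)/(1 + K_p·G(s)) = 155.2/(s + 1.5 + 155.2) = 155.2/(s + 156.8).
Time constant τ = 1/156.8 = 0.00638 s, so the 2% settling time is about 4τ = 0.0255 s.

T_s ≈ 0.0255 s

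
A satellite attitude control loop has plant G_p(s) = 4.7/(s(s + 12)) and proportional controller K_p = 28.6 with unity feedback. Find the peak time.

From 1 + K_pG_p(s) = 0: s² + 12s + 134.4 = 0 ⇒ ω_n = 11.59, ζ = 0.5175.
Damped frequency ω_d = ω_n√(1−ζ²) = 9.921 rad/s, so peak time T_p = π/ω_d = 0.317 s.

T_p = 0.317 s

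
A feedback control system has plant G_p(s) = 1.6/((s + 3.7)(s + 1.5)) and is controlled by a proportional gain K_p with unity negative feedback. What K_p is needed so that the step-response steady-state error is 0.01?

Steady-state error for a unit step on this type-0 loop is 1/(1 + K_p·G_p(0)).
G_p(0) = 0.2883. Require 1/(1 + K_p·0.2883) = 0.01, so 1 + 0.2883·K_p = 100.
K_p = (100 − 1)/0.2883 = 343.

K_p = 343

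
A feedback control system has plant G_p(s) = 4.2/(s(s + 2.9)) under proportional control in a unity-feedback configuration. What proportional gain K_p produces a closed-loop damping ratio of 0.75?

K_p = 0.89

Closed-loop characteristic equation: s² + 2.9s + K_p·4.2 = 0.
So ω_n = √(4.2K_p) and 2ζω_n = 2.9, giving ζ = 2.9/(2√(4.2K_p)).
Setting ζ = 0.75: √(4.2K_p) = 2.9/(2·0.75) = 1.933, so K_p = 3.738/4.2 = 0.89.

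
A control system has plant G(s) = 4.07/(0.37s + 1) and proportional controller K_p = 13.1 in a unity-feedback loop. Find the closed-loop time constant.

τ = 0.00681 s

Closed loop: T(s) = K_p·G/(1+K_p·G) = 53.32/(0.37s + 1 + 53.32), with pole at s = −(1 + 53.32)/0.37 = −146.8.
Closed-loop time constant τ = 1/146.8 = 0.00681 s.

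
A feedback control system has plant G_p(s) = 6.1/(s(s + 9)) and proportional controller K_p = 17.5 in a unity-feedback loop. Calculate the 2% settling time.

T_s ≈ 0.889 s

Closed-loop characteristic equation: s² + 9s + 106.8 = 0, so ω_n = 10.33 rad/s and ζ = 9/(2·10.33) = 0.4355.
2% settling time T_s ≈ 4/(ζω_n) = 4/4.5 = 0.889 s.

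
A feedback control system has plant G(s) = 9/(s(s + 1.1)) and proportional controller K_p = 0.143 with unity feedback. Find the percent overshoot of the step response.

From 1 + K_pG(s) = 0: s² + 1.1s + 1.287 = 0 ⇒ ω_n = 1.134, ζ = 0.4848.
%OS = 100·exp(−πζ/√(1−ζ²)) = 100·exp(−π·0.4848/√0.765) = 17.5%.

17.5%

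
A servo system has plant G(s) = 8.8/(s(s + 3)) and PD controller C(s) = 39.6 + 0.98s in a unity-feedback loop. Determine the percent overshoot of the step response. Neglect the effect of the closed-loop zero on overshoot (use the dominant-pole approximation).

Forward path: (39.6 + 0.98s)·8.8/(s(s+3)). The closed-loop characteristic equation is s² + (3 + 8.8·0.98)s + 8.8·39.6 = 0.
That is s² + 11.62s + 348.5 = 0, so ω_n = 18.67 rad/s and ζ = 11.62/(2·18.67) = 0.3113.
%OS = 100·exp(−πζ/√(1−ζ²)) = 35.7%.

35.7%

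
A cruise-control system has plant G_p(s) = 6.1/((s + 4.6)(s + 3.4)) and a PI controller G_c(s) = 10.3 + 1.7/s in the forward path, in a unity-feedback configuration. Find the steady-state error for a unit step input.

The open loop G_c(s)G_p(s) has a pole at the origin (type 1), so the static position error constant is infinite and e_ss = 1/(1+∞) = 0.

0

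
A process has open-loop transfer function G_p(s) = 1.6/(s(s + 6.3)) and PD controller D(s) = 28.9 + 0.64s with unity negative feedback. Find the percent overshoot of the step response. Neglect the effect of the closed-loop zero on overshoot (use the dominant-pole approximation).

13.4%

Forward path: (28.9 + 0.64s)·1.6/(s(s+6.3)). The closed-loop characteristic equation is s² + (6.3 + 1.6·0.64)s + 1.6·28.9 = 0.
That is s² + 7.324s + 46.24 = 0, so ω_n = 6.8 rad/s and ζ = 7.324/(2·6.8) = 0.5385.
%OS = 100·exp(−πζ/√(1−ζ²)) = 13.4%.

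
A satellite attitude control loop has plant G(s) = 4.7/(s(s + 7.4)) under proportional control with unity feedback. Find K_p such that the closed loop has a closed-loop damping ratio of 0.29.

Closed-loop characteristic equation: s² + 7.4s + K_p·4.7 = 0.
So ω_n = √(4.7K_p) and 2ζω_n = 7.4, giving ζ = 7.4/(2√(4.7K_p)).
Setting ζ = 0.29: √(4.7K_p) = 7.4/(2·0.29) = 12.76, so K_p = 162.8/4.7 = 34.6.

K_p = 34.6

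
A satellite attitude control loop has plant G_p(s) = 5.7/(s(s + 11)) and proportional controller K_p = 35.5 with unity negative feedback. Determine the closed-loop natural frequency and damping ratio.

ω_n = 14.2 rad/s, ζ = 0.387

1 + K_p·G_p(s) = 0 gives s² + 11s + 202.3 = 0.
So ω_n² = 202.3 ⇒ ω_n = 14.22 rad/s, and ζ = 11/(2ω_n) = 0.387.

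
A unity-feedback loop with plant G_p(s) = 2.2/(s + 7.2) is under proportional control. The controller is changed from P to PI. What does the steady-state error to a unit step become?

Adding integral action puts a pole at s = 0 in the forward path, raising the system type to 1; a type-1 loop has zero steady-state error to a step.

0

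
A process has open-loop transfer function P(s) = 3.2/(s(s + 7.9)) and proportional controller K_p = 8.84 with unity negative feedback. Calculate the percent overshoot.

The closed-loop denominator s² + 7.9s + 28.29 gives ω_n = √28.29 = 5.319 and ζ = 7.9/(2ω_n) = 0.7427.
%OS = 100·exp(−πζ/√(1−ζ²)) = 100·exp(−π·0.7427/√0.4484) = 3.07%.

3.07%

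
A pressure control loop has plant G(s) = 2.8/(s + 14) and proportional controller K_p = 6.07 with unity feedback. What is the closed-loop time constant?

Closed-loop transfer function: T(s) = K_p·G(s)/(1 + K_p·G(s)) = 17/(s + 14 + 17) = 17/(s + 31).
Time constant τ = 1/31 = 0.0323 s.

τ = 0.0323 s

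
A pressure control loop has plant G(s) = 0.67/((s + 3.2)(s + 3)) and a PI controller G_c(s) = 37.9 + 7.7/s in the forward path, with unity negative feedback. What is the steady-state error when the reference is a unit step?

The open loop G_c(s)G(s) has a pole at the origin (type 1), so the static position error constant is infinite and e_ss = 1/(1+∞) = 0.

0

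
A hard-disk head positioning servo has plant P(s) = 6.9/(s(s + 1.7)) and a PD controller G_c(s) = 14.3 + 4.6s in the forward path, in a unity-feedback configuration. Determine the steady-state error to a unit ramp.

0.0172

The loop has one pole at the origin (type 1). Velocity error constant K_v = lim_{s→0} s·G_c(s)P(s) = 14.3·6.9/1.7 = 58.04.
Steady-state error to a unit ramp: e_ss = 1/K_v = 0.0172.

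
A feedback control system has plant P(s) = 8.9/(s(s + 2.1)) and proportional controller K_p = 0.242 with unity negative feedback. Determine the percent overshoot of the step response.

4.01%

Closed-loop characteristic equation: s² + 2.1s + 2.154 = 0, so ω_n = 1.468 rad/s and ζ = 2.1/(2·1.468) = 0.7155.
%OS = 100·exp(−πζ/√(1−ζ²)) = 100·exp(−π·0.7155/√0.4881) = 4.01%.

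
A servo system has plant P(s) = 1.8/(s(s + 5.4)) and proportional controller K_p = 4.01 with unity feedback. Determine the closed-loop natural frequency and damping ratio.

ω_n = 2.69 rad/s, ζ = 1

With unity feedback the closed-loop characteristic equation is s² + 5.4s + 4.01·1.8 = s² + 5.4s + 7.218 = 0.
Matching s² + 2ζω_n s + ω_n²: ω_n = √7.218 = 2.687 rad/s and 2ζω_n = 5.4, so ζ = 5.4/(2·2.687) = 1.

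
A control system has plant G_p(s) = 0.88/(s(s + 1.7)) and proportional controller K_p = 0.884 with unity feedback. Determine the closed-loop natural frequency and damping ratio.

ω_n = 0.882 rad/s, ζ = 0.964

1 + K_p·G_p(s) = 0 gives s² + 1.7s + 0.7779 = 0.
So ω_n² = 0.7779 ⇒ ω_n = 0.882 rad/s, and ζ = 1.7/(2ω_n) = 0.964.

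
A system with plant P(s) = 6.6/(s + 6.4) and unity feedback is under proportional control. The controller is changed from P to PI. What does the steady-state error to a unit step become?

The integrator makes K_pos = lim_{s→0} C(s)G(s) infinite, so e_ss = 1/(1+K_pos) = 0.

0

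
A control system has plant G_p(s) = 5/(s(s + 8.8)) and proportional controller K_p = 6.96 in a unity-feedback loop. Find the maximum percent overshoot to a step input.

Closed-loop characteristic equation: s² + 8.8s + 34.8 = 0, so ω_n = 5.899 rad/s and ζ = 8.8/(2·5.899) = 0.7459.
%OS = 100·exp(−πζ/√(1−ζ²)) = 100·exp(−π·0.7459/√0.4437) = 2.97%.

2.97%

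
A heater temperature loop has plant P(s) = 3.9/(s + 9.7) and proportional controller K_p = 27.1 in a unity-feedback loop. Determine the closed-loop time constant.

Closed-loop transfer function: T(s) = K_p·P(s)/(1 + K_p·P(s)) = 105.7/(s + 9.7 + 105.7) = 105.7/(s + 115.4).
Time constant τ = 1/115.4 = 0.00867 s.

τ = 0.00867 s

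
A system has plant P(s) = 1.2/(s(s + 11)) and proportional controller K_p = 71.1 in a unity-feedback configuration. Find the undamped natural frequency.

ω_n = 9.24 rad/s

1 + K_p·P(s) = 0 gives s² + 11s + 85.32 = 0.
Matching s² + 2ζω_n s + ω_n²: ω_n = √85.32 = 9.237 rad/s and 2ζω_n = 11, so ζ = 11/(2·9.237) = 0.595.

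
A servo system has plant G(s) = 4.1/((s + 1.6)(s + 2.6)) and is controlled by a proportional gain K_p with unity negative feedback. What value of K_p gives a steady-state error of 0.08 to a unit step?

The loop is type 0, so e_ss(step) = 1/(1 + K_pos) with K_pos = K_p·G(0).
G(0) = 0.9856. Require 1/(1 + K_p·0.9856) = 0.08, so 1 + 0.9856·K_p = 12.5.
K_p = (12.5 − 1)/0.9856 = 11.7.

K_p = 11.7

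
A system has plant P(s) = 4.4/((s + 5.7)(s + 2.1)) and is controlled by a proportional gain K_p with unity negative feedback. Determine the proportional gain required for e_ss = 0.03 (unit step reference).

For a type-0 loop with proportional control, e_ss = 1/(1 + K_p·P(0)).
P(0) = 0.3676. Require 1/(1 + K_p·0.3676) = 0.03, so 1 + 0.3676·K_p = 33.33.
K_p = (33.33 − 1)/0.3676 = 88.

K_p = 88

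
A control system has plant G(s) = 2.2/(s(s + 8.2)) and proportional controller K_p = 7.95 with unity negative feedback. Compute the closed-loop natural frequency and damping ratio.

ω_n = 4.18 rad/s, ζ = 0.98

1 + K_p·G(s) = 0 gives s² + 8.2s + 17.49 = 0.
Matching s² + 2ζω_n s + ω_n²: ω_n = √17.49 = 4.182 rad/s and 2ζω_n = 8.2, so ζ = 8.2/(2·4.182) = 0.98.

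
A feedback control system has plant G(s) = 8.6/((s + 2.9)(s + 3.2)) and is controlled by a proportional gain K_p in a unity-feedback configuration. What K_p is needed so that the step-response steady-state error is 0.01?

K_p = 107

For a type-0 loop with proportional control, e_ss = 1/(1 + K_p·G(0)).
G(0) = 0.9267. Require 1/(1 + K_p·0.9267) = 0.01, so 1 + 0.9267·K_p = 100.
K_p = (100 − 1)/0.9267 = 107.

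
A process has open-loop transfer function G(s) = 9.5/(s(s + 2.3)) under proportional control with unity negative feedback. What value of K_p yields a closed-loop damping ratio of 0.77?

K_p = 0.235

Closed-loop characteristic equation: s² + 2.3s + K_p·9.5 = 0.
So ω_n = √(9.5K_p) and 2ζω_n = 2.3, giving ζ = 2.3/(2√(9.5K_p)).
Setting ζ = 0.77: √(9.5K_p) = 2.3/(2·0.77) = 1.494, so K_p = 2.231/9.5 = 0.235.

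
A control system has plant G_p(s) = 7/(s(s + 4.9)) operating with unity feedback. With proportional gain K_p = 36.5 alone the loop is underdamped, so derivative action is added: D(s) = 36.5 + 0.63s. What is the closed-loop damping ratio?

Forward path: (36.5 + 0.63s)·7/(s(s+4.9)). The closed-loop characteristic equation is s² + (4.9 + 7·0.63)s + 7·36.5 = 0.
That is s² + 9.31s + 255.5 = 0, so ω_n = 15.98 rad/s and ζ = 9.31/(2·15.98) = 0.2912.

ζ = 0.291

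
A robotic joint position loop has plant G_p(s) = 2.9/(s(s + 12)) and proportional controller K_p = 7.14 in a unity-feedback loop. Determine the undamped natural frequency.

With unity feedback the closed-loop characteristic equation is s² + 12s + 7.14·2.9 = s² + 12s + 20.71 = 0.
So ω_n² = 20.71 ⇒ ω_n = 4.55 rad/s, and ζ = 12/(2ω_n) = 1.32.

ω_n = 4.55 rad/s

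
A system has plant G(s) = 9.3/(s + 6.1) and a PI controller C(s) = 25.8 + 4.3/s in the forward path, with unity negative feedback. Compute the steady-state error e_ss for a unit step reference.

0

The open loop C(s)G(s) has a pole at the origin (type 1), so the static position error constant is infinite and e_ss = 1/(1+∞) = 0.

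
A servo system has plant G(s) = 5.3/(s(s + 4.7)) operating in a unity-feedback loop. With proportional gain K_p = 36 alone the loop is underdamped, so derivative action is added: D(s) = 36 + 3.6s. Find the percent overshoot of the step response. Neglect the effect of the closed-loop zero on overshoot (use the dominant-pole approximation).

0.493%

Forward path: (36 + 3.6s)·5.3/(s(s+4.7)). The closed-loop characteristic equation is s² + (4.7 + 5.3·3.6)s + 5.3·36 = 0.
That is s² + 23.78s + 190.8 = 0, so ω_n = 13.81 rad/s and ζ = 23.78/(2·13.81) = 0.8608.
%OS = 100·exp(−πζ/√(1−ζ²)) = 0.493%.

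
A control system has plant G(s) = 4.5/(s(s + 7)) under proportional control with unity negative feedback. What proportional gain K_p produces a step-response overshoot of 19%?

K_p = 12.5

From %OS = 100·exp(−πζ/√(1−ζ²)) = 19%, ζ = −ln(0.19)/√(π²+ln²(0.19)) = 0.4673.
Characteristic equation s² + 7s + 4.5K_p = 0 gives ζ = 7/(2√(4.5K_p)).
Setting ζ = 0.4673: √(4.5K_p) = 7/(2·0.4673) = 7.489, so K_p = 56.09/4.5 = 12.5.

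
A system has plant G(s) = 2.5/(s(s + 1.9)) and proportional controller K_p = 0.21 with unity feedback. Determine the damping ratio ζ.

ζ = 1.31

With unity feedback the closed-loop characteristic equation is s² + 1.9s + 0.21·2.5 = s² + 1.9s + 0.525 = 0.
So ω_n² = 0.525 ⇒ ω_n = 0.7246 rad/s, and ζ = 1.9/(2ω_n) = 1.31.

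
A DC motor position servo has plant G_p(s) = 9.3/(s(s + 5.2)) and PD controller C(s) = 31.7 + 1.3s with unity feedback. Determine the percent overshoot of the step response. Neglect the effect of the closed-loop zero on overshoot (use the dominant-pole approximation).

Forward path: (31.7 + 1.3s)·9.3/(s(s+5.2)). The closed-loop characteristic equation is s² + (5.2 + 9.3·1.3)s + 9.3·31.7 = 0.
That is s² + 17.29s + 294.8 = 0, so ω_n = 17.17 rad/s and ζ = 17.29/(2·17.17) = 0.5035.
%OS = 100·exp(−πζ/√(1−ζ²)) = 16%.

16%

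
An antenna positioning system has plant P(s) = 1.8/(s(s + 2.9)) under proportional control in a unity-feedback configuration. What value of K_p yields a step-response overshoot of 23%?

From %OS = 100·exp(−πζ/√(1−ζ²)) = 23%, ζ = −ln(0.23)/√(π²+ln²(0.23)) = 0.4237.
Characteristic equation s² + 2.9s + 1.8K_p = 0 gives ζ = 2.9/(2√(1.8K_p)).
Setting ζ = 0.4237: √(1.8K_p) = 2.9/(2·0.4237) = 3.422, so K_p = 11.71/1.8 = 6.51.

K_p = 6.51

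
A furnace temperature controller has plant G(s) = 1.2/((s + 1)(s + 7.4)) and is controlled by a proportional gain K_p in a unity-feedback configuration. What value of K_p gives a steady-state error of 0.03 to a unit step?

Steady-state error for a unit step on this type-0 loop is 1/(1 + K_p·G(0)).
G(0) = 0.1622. Require 1/(1 + K_p·0.1622) = 0.03, so 1 + 0.1622·K_p = 33.33.
K_p = (33.33 − 1)/0.1622 = 199.

K_p = 199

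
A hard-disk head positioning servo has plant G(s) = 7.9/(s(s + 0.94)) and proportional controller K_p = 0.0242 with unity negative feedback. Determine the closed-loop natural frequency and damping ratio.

1 + K_p·G(s) = 0 gives s² + 0.94s + 0.1912 = 0.
Matching s² + 2ζω_n s + ω_n²: ω_n = √0.1912 = 0.4372 rad/s and 2ζω_n = 0.94, so ζ = 0.94/(2·0.4372) = 1.07.

ω_n = 0.437 rad/s, ζ = 1.07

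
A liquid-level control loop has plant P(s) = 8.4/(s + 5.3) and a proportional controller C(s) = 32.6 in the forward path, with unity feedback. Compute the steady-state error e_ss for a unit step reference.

0.019

The loop is type 0. Static position error constant K_pos = C(0)·P(0) = 32.6·1.585 = 51.67.
Steady-state error to a unit step: e_ss = 1/(1+K_pos) = 1/52.67 = 0.019.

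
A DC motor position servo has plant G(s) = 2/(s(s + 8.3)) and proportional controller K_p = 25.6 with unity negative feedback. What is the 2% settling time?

Closed-loop characteristic equation: s² + 8.3s + 51.2 = 0, so ω_n = 7.155 rad/s and ζ = 8.3/(2·7.155) = 0.58.
2% settling time T_s ≈ 4/(ζω_n) = 4/4.15 = 0.964 s.

T_s ≈ 0.964 s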